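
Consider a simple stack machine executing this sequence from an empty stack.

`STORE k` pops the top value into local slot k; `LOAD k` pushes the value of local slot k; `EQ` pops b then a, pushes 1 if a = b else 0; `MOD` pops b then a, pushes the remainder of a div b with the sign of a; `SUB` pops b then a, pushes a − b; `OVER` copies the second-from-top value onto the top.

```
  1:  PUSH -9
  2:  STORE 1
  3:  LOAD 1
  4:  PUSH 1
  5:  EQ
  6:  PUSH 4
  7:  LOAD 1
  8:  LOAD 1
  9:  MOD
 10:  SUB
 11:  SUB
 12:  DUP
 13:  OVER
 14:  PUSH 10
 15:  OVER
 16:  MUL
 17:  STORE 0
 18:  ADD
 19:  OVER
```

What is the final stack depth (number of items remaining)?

3

PUSH -9  [-9]
STORE 1  []
LOAD 1   [-9]
PUSH 1   [-9, 1]
EQ       [0]
PUSH 4   [0, 4]
LOAD 1   [0, 4, -9]
LOAD 1   [0, 4, -9, -9]
MOD      [0, 4, 0]
SUB      [0, 4]
SUB      [-4]
DUP      [-4, -4]
OVER     [-4, -4, -4]
PUSH 10  [-4, -4, -4, 10]
OVER     [-4, -4, -4, 10, -4]
MUL      [-4, -4, -4, -40]
STORE 0  [-4, -4, -4]
ADD      [-4, -8]
OVER     [-4, -8, -4]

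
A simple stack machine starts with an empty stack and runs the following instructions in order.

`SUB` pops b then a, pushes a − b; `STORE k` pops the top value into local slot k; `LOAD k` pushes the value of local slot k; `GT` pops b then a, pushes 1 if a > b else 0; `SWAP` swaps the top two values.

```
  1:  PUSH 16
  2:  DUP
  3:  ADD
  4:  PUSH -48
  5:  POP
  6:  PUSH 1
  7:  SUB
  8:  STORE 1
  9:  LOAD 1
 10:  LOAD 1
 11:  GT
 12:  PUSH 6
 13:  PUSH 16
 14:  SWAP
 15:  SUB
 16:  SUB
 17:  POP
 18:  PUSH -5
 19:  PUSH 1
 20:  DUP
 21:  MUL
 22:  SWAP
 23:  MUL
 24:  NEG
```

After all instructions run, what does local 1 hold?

31

PUSH 16  : [16]
DUP      : [16, 16]
ADD      : [32]
PUSH -48 : [32, -48]
POP      : [32]
PUSH 1   : [32, 1]
SUB      : [31]
STORE 1  : []
LOAD 1   : [31]
LOAD 1   : [31, 31]
GT       : [0]
PUSH 6   : [0, 6]
PUSH 16  : [0, 6, 16]
SWAP     : [0, 16, 6]
SUB      : [0, 10]
SUB      : [-10]
POP      : []
PUSH -5  : [-5]
PUSH 1   : [-5, 1]
DUP      : [-5, 1, 1]
MUL      : [-5, 1]
SWAP     : [1, -5]
MUL      : [-5]
NEG      : [5]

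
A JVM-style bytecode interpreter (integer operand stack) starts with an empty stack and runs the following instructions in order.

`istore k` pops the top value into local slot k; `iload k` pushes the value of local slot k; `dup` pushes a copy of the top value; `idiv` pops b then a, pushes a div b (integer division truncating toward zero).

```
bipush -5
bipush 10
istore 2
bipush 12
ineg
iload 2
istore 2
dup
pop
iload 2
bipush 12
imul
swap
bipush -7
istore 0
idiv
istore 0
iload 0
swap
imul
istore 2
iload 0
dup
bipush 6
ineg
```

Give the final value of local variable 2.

50

bipush -5  [-5]
bipush 10  [-5, 10]
istore 2   [-5]
bipush 12  [-5, 12]
ineg       [-5, -12]
iload 2    [-5, -12, 10]
istore 2   [-5, -12]
dup        [-5, -12, -12]
pop        [-5, -12]
iload 2    [-5, -12, 10]
bipush 12  [-5, -12, 10, 12]
imul       [-5, -12, 120]
swap       [-5, 120, -12]
bipush -7  [-5, 120, -12, -7]
istore 0   [-5, 120, -12]
idiv       [-5, -10]
istore 0   [-5]
iload 0    [-5, -10]
swap       [-10, -5]
imul       [50]
istore 2   []
iload 0    [-10]
dup        [-10, -10]
bipush 6   [-10, -10, 6]
ineg       [-10, -10, -6]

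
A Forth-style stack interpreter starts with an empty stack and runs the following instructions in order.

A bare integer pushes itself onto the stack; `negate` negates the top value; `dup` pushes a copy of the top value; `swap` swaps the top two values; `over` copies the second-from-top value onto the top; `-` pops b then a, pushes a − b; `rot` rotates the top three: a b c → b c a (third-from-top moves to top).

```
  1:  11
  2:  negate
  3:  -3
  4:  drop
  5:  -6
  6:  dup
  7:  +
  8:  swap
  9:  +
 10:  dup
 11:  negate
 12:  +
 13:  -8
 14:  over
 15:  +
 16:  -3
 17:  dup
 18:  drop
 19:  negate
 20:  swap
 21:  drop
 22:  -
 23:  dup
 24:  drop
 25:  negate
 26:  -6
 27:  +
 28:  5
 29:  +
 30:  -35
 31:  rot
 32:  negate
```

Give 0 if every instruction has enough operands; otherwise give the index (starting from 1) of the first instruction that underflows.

31

11     → [11]
negate → [-11]
-3     → [-11, -3]
drop   → [-11]
-6     → [-11, -6]
dup    → [-11, -6, -6]
+      → [-11, -12]
swap   → [-12, -11]
+      → [-23]
dup    → [-23, -23]
negate → [-23, 23]
+      → [0]
-8     → [0, -8]
over   → [0, -8, 0]
+      → [0, -8]
-3     → [0, -8, -3]
dup    → [0, -8, -3, -3]
drop   → [0, -8, -3]
negate → [0, -8, 3]
swap   → [0, 3, -8]
drop   → [0, 3]
-      → [-3]
dup    → [-3, -3]
drop   → [-3]
negate → [3]
-6     → [3, -6]
+      → [-3]
5      → [-3, 5]
+      → [2]
-35    → [2, -35]
rot  — needs 3 operands, stack has 2 → underflow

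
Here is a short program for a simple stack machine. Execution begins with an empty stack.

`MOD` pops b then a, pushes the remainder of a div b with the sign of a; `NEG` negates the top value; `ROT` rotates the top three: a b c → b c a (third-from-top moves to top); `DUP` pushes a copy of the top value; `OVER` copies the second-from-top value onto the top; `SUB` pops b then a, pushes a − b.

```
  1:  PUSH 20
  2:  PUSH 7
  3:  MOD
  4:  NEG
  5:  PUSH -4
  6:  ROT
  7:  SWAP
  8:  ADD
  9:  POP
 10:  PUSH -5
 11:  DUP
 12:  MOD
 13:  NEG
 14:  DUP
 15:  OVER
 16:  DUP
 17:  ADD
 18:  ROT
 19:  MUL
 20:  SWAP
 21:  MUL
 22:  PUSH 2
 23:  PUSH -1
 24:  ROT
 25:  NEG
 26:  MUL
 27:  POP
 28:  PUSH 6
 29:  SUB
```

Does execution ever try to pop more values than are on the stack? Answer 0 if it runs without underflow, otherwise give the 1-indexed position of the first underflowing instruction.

6

PUSH 20  [20]
PUSH 7   [20, 7]
MOD      [6]
NEG      [-6]
PUSH -4  [-6, -4]
ROT  — needs 3 operands, stack has 2 → underflow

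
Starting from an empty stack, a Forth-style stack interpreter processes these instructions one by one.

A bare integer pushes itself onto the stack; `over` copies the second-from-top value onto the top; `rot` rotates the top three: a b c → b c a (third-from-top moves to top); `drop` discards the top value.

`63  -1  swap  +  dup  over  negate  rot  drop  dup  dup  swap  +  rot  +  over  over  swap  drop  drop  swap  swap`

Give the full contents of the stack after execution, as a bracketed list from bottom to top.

[-62, -62]

63     -> 63
-1     -> 63 -1
swap   -> -1 63
+      -> 62
dup    -> 62 62
over   -> 62 62 62
negate -> 62 62 -62
rot    -> 62 -62 62
drop   -> 62 -62
dup    -> 62 -62 -62
dup    -> 62 -62 -62 -62
swap   -> 62 -62 -62 -62
+      -> 62 -62 -124
rot    -> -62 -124 62
+      -> -62 -62
over   -> -62 -62 -62
over   -> -62 -62 -62 -62
swap   -> -62 -62 -62 -62
drop   -> -62 -62 -62
drop   -> -62 -62
swap   -> -62 -62
swap   -> -62 -62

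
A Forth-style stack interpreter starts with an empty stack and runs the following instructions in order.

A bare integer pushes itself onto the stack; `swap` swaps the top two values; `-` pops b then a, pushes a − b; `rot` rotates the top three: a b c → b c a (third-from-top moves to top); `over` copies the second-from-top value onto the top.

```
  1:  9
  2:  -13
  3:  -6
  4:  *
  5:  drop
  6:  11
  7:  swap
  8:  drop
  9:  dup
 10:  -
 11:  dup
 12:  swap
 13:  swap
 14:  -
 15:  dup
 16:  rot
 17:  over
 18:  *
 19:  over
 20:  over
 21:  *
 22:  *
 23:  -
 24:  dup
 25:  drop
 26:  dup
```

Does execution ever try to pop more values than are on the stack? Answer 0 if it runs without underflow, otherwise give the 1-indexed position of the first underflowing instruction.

16

9    -> 9
-13  -> 9 -13
-6   -> 9 -13 -6
*    -> 9 78
drop -> 9
11   -> 9 11
swap -> 11 9
drop -> 11
dup  -> 11 11
-    -> 0
dup  -> 0 0
swap -> 0 0
swap -> 0 0
-    -> 0
dup  -> 0 0
rot  — needs 3 operands, stack has 2 → underflow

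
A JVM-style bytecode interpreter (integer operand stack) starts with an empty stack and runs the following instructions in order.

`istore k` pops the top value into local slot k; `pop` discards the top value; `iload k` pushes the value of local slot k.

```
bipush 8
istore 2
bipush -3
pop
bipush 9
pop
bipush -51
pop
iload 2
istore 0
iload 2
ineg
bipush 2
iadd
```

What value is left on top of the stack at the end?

-6

bipush 8    8
istore 2    (empty)
bipush -3   -3
pop         (empty)
bipush 9    9
pop         (empty)
bipush -51  -51
pop         (empty)
iload 2     8
istore 0    (empty)
iload 2     8
ineg        -8
bipush 2    -8 2
iadd        -6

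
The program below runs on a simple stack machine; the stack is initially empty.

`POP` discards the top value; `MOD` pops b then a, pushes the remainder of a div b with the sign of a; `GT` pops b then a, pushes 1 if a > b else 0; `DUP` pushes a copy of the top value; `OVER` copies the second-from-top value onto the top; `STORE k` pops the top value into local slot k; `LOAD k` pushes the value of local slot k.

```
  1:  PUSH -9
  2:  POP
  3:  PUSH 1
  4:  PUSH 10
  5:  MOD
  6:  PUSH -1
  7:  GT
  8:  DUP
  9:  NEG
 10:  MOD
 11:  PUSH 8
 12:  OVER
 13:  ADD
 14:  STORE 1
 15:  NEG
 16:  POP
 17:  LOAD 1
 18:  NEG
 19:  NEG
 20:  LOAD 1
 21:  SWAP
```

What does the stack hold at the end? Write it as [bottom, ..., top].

[8, 8]

PUSH -9  [-9]
POP      []
PUSH 1   [1]
PUSH 10  [1, 10]
MOD      [1]
PUSH -1  [1, -1]
GT       [1]
DUP      [1, 1]
NEG      [1, -1]
MOD      [0]
PUSH 8   [0, 8]
OVER     [0, 8, 0]
ADD      [0, 8]
STORE 1  [0]
NEG      [0]
POP      []
LOAD 1   [8]
NEG      [-8]
NEG      [8]
LOAD 1   [8, 8]
SWAP     [8, 8]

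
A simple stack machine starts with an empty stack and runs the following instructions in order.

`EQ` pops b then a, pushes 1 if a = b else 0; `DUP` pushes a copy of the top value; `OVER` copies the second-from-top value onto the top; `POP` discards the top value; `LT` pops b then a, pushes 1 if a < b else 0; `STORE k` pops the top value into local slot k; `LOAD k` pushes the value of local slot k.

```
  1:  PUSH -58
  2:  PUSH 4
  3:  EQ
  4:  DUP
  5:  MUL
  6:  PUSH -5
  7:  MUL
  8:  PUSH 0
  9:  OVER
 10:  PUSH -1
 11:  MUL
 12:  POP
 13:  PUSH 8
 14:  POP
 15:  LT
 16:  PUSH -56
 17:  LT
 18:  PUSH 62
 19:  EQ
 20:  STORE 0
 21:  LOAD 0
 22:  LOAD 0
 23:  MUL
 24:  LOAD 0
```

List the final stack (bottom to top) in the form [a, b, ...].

[0, 0]

PUSH -58 -> [-58]
PUSH 4   -> [-58, 4]
EQ       -> [0]
DUP      -> [0, 0]
MUL      -> [0]
PUSH -5  -> [0, -5]
MUL      -> [0]
PUSH 0   -> [0, 0]
OVER     -> [0, 0, 0]
PUSH -1  -> [0, 0, 0, -1]
MUL      -> [0, 0, 0]
POP      -> [0, 0]
PUSH 8   -> [0, 0, 8]
POP      -> [0, 0]
LT       -> [0]
PUSH -56 -> [0, -56]
LT       -> [0]
PUSH 62  -> [0, 62]
EQ       -> [0]
STORE 0  -> []
LOAD 0   -> [0]
LOAD 0   -> [0, 0]
MUL      -> [0]
LOAD 0   -> [0, 0]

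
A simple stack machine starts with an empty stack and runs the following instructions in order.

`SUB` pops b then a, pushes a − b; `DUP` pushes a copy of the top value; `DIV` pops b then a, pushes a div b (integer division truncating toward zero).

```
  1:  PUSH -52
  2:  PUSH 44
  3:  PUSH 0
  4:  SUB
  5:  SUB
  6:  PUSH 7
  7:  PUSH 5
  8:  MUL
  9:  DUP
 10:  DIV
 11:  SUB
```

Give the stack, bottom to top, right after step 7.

PUSH -52 -> [-52]
PUSH 44  -> [-52, 44]
PUSH 0   -> [-52, 44, 0]
SUB      -> [-52, 44]
SUB      -> [-96]
PUSH 7   -> [-96, 7]
PUSH 5   -> [-96, 7, 5]

[-96, 7, 5]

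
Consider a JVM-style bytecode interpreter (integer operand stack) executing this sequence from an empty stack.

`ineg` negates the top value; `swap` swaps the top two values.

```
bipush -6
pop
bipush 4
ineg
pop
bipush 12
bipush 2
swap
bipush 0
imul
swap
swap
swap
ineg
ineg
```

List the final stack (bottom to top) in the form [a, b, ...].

bipush -6  -6
pop        (empty)
bipush 4   4
ineg       -4
pop        (empty)
bipush 12  12
bipush 2   12 2
swap       2 12
bipush 0   2 12 0
imul       2 0
swap       0 2
swap       2 0
swap       0 2
ineg       0 -2
ineg       0 2

[0, 2]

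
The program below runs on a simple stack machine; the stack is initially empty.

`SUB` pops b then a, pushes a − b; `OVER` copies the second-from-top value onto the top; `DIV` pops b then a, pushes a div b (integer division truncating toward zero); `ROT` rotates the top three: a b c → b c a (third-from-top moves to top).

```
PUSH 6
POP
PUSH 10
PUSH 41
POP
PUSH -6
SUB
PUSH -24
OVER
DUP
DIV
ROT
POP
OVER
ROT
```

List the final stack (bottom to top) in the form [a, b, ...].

[1, -24, -24]

PUSH 6   → [6]
POP      → []
PUSH 10  → [10]
PUSH 41  → [10, 41]
POP      → [10]
PUSH -6  → [10, -6]
SUB      → [16]
PUSH -24 → [16, -24]
OVER     → [16, -24, 16]
DUP      → [16, -24, 16, 16]
DIV      → [16, -24, 1]
ROT      → [-24, 1, 16]
POP      → [-24, 1]
OVER     → [-24, 1, -24]
ROT      → [1, -24, -24]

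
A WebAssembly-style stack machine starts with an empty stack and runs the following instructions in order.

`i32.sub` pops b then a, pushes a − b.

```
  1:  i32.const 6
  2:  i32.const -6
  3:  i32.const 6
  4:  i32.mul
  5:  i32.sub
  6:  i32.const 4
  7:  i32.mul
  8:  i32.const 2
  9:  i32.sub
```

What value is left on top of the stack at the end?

166

i32.const 6   [6]
i32.const -6  [6, -6]
i32.const 6   [6, -6, 6]
i32.mul       [6, -36]
i32.sub       [42]
i32.const 4   [42, 4]
i32.mul       [168]
i32.const 2   [168, 2]
i32.sub       [166]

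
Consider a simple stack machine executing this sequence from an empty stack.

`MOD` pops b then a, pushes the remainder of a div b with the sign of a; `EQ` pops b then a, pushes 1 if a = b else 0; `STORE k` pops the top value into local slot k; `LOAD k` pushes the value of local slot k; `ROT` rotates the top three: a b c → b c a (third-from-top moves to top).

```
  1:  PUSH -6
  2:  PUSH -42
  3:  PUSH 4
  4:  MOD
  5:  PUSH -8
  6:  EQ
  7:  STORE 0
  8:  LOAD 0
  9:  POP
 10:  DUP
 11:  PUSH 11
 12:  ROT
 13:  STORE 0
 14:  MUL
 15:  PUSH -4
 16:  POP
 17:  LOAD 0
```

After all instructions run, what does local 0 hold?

-6

PUSH -6  → [-6]
PUSH -42 → [-6, -42]
PUSH 4   → [-6, -42, 4]
MOD      → [-6, -2]
PUSH -8  → [-6, -2, -8]
EQ       → [-6, 0]
STORE 0  → [-6]
LOAD 0   → [-6, 0]
POP      → [-6]
DUP      → [-6, -6]
PUSH 11  → [-6, -6, 11]
ROT      → [-6, 11, -6]
STORE 0  → [-6, 11]
MUL      → [-66]
PUSH -4  → [-66, -4]
POP      → [-66]
LOAD 0   → [-66, -6]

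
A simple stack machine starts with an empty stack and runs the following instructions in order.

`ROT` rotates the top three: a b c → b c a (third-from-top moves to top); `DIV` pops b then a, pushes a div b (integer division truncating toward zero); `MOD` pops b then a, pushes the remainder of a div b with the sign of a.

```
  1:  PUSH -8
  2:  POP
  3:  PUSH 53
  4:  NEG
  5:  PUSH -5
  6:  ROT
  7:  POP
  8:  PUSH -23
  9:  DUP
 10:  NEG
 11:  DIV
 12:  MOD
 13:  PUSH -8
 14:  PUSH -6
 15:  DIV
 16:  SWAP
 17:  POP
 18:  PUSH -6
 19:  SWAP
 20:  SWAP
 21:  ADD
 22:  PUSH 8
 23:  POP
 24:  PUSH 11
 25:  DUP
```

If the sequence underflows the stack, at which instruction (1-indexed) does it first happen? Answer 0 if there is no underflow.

6

PUSH -8 → -8
POP     → (empty)
PUSH 53 → 53
NEG     → -53
PUSH -5 → -53 -5
ROT  — needs 3 operands, stack has 2 → underflow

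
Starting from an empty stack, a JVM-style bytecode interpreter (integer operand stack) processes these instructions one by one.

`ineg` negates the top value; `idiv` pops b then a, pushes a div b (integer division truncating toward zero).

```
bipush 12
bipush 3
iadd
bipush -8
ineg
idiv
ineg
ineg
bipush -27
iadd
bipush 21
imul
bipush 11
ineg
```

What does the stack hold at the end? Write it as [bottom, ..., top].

[-546, -11]

bipush 12  → 12
bipush 3   → 12 3
iadd       → 15
bipush -8  → 15 -8
ineg       → 15 8
idiv       → 1
ineg       → -1
ineg       → 1
bipush -27 → 1 -27
iadd       → -26
bipush 21  → -26 21
imul       → -546
bipush 11  → -546 11
ineg       → -546 -11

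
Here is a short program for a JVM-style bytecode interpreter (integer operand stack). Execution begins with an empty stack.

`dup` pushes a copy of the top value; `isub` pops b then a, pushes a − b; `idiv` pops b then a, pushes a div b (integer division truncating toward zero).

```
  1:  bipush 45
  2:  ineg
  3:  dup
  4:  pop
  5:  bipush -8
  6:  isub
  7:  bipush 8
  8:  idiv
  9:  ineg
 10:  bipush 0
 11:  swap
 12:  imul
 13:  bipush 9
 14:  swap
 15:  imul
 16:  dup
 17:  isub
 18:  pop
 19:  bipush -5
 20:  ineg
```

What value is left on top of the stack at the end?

bipush 45 -> [45]
ineg      -> [-45]
dup       -> [-45, -45]
pop       -> [-45]
bipush -8 -> [-45, -8]
isub      -> [-37]
bipush 8  -> [-37, 8]
idiv      -> [-4]
ineg      -> [4]
bipush 0  -> [4, 0]
swap      -> [0, 4]
imul      -> [0]
bipush 9  -> [0, 9]
swap      -> [9, 0]
imul      -> [0]
dup       -> [0, 0]
isub      -> [0]
pop       -> []
bipush -5 -> [-5]
ineg      -> [5]

5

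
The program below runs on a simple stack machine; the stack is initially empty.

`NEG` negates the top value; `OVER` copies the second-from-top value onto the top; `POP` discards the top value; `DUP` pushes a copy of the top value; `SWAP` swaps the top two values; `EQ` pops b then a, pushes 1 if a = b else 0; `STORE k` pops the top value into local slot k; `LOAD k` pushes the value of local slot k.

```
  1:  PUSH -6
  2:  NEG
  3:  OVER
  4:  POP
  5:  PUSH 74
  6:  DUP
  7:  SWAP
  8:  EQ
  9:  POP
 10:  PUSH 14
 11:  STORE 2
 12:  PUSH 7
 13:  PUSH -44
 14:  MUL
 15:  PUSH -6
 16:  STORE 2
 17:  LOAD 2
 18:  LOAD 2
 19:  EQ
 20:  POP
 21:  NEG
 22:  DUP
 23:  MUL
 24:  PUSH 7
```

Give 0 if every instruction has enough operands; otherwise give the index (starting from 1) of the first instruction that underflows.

PUSH -6  -6
NEG      6
OVER  — needs 2 operands, stack has 1 → underflow

3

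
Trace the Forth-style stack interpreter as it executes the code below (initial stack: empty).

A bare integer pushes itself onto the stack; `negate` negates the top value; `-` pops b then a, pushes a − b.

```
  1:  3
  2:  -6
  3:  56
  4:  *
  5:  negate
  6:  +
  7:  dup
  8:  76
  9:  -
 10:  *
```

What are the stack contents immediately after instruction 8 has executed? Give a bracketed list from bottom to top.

[339, 339, 76]

3      : 3
-6     : 3 -6
56     : 3 -6 56
*      : 3 -336
negate : 3 336
+      : 339
dup    : 339 339
76     : 339 339 76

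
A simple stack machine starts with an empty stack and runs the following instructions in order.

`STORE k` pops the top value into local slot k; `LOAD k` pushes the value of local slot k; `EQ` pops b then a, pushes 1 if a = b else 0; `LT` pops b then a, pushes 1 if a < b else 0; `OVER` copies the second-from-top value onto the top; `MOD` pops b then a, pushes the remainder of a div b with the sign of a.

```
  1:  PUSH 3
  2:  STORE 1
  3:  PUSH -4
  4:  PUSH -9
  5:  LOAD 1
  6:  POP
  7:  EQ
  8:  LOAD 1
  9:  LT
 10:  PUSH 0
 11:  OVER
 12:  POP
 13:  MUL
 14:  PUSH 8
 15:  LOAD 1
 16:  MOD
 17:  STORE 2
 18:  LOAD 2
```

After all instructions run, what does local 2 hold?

PUSH 3   [3]
STORE 1  []
PUSH -4  [-4]
PUSH -9  [-4, -9]
LOAD 1   [-4, -9, 3]
POP      [-4, -9]
EQ       [0]
LOAD 1   [0, 3]
LT       [1]
PUSH 0   [1, 0]
OVER     [1, 0, 1]
POP      [1, 0]
MUL      [0]
PUSH 8   [0, 8]
LOAD 1   [0, 8, 3]
MOD      [0, 2]
STORE 2  [0]
LOAD 2   [0, 2]

2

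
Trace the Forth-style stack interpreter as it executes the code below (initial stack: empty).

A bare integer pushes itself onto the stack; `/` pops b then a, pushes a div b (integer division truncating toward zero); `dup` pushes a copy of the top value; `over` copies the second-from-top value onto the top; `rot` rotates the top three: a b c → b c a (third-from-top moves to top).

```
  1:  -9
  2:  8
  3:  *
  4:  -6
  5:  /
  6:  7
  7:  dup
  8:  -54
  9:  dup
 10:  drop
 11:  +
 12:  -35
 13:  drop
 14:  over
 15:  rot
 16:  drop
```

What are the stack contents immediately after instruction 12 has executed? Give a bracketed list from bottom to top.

[12, 7, -47, -35]

-9   : -9
8    : -9 8
*    : -72
-6   : -72 -6
/    : 12
7    : 12 7
dup  : 12 7 7
-54  : 12 7 7 -54
dup  : 12 7 7 -54 -54
drop : 12 7 7 -54
+    : 12 7 -47
-35  : 12 7 -47 -35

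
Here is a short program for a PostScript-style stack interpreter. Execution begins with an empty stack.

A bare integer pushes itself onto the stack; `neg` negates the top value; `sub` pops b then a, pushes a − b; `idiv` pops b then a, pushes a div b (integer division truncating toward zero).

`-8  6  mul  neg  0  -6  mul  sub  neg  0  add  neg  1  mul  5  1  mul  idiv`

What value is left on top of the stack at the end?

9

-8   → [-8]
6    → [-8, 6]
mul  → [-48]
neg  → [48]
0    → [48, 0]
-6   → [48, 0, -6]
mul  → [48, 0]
sub  → [48]
neg  → [-48]
0    → [-48, 0]
add  → [-48]
neg  → [48]
1    → [48, 1]
mul  → [48]
5    → [48, 5]
1    → [48, 5, 1]
mul  → [48, 5]
idiv → [9]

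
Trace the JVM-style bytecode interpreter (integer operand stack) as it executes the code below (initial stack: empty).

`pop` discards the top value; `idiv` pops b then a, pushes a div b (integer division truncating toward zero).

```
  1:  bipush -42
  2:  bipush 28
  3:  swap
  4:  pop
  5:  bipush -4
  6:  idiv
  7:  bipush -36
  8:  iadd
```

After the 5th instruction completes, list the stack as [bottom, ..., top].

bipush -42 -> [-42]
bipush 28  -> [-42, 28]
swap       -> [28, -42]
pop        -> [28]
bipush -4  -> [28, -4]

[28, -4]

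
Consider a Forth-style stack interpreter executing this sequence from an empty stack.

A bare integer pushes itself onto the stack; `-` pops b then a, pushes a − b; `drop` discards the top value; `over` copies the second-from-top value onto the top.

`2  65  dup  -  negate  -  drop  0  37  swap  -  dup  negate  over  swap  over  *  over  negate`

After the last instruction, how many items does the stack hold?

4

2      : [2]
65     : [2, 65]
dup    : [2, 65, 65]
-      : [2, 0]
negate : [2, 0]
-      : [2]
drop   : []
0      : [0]
37     : [0, 37]
swap   : [37, 0]
-      : [37]
dup    : [37, 37]
negate : [37, -37]
over   : [37, -37, 37]
swap   : [37, 37, -37]
over   : [37, 37, -37, 37]
*      : [37, 37, -1369]
over   : [37, 37, -1369, 37]
negate : [37, 37, -1369, -37]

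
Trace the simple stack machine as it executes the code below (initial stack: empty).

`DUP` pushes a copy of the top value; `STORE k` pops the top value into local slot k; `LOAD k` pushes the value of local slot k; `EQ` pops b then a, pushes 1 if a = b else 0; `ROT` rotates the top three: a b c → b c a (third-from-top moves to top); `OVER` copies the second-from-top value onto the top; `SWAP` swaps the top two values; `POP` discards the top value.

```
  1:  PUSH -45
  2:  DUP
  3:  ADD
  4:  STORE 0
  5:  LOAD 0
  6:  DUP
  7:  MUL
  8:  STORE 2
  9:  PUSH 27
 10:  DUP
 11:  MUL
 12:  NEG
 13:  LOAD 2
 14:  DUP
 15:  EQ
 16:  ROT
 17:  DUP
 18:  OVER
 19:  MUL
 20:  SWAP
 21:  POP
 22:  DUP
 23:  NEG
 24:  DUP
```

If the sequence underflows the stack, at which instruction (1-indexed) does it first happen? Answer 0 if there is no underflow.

PUSH -45  [-45]
DUP       [-45, -45]
ADD       [-90]
STORE 0   []
LOAD 0    [-90]
DUP       [-90, -90]
MUL       [8100]
STORE 2   []
PUSH 27   [27]
DUP       [27, 27]
MUL       [729]
NEG       [-729]
LOAD 2    [-729, 8100]
DUP       [-729, 8100, 8100]
EQ        [-729, 1]
ROT  — needs 3 operands, stack has 2 → underflow

16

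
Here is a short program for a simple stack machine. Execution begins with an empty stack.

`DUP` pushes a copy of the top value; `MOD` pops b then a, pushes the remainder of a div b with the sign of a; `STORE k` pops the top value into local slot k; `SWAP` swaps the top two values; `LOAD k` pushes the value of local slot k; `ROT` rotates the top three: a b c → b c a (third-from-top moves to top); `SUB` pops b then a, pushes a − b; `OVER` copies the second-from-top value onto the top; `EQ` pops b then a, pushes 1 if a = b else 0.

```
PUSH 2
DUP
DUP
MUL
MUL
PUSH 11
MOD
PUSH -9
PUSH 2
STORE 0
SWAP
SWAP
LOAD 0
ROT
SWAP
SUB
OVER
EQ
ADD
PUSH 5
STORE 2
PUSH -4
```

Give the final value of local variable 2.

PUSH 2  → 2
DUP     → 2 2
DUP     → 2 2 2
MUL     → 2 4
MUL     → 8
PUSH 11 → 8 11
MOD     → 8
PUSH -9 → 8 -9
PUSH 2  → 8 -9 2
STORE 0 → 8 -9
SWAP    → -9 8
SWAP    → 8 -9
LOAD 0  → 8 -9 2
ROT     → -9 2 8
SWAP    → -9 8 2
SUB     → -9 6
OVER    → -9 6 -9
EQ      → -9 0
ADD     → -9
PUSH 5  → -9 5
STORE 2 → -9
PUSH -4 → -9 -4

5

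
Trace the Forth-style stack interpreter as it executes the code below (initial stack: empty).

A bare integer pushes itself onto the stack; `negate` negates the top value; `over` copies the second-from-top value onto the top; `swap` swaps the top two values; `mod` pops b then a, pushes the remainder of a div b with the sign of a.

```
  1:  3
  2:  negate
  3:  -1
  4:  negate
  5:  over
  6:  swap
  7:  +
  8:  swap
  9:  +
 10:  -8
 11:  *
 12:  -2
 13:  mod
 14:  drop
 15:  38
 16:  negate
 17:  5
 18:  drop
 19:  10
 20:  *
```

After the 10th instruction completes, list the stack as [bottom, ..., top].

3      : [3]
negate : [-3]
-1     : [-3, -1]
negate : [-3, 1]
over   : [-3, 1, -3]
swap   : [-3, -3, 1]
+      : [-3, -2]
swap   : [-2, -3]
+      : [-5]
-8     : [-5, -8]

[-5, -8]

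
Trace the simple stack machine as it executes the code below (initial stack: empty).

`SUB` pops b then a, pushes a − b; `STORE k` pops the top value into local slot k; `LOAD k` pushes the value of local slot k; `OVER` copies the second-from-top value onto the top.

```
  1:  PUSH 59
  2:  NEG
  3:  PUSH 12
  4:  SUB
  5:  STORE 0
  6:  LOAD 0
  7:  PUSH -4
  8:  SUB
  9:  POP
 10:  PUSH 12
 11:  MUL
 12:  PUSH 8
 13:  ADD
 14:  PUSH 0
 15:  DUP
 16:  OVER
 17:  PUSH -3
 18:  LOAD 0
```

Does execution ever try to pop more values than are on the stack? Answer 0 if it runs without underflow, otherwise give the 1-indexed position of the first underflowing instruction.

11

PUSH 59 → 59
NEG     → -59
PUSH 12 → -59 12
SUB     → -71
STORE 0 → (empty)
LOAD 0  → -71
PUSH -4 → -71 -4
SUB     → -67
POP     → (empty)
PUSH 12 → 12
MUL  — needs 2 operands, stack has 1 → underflow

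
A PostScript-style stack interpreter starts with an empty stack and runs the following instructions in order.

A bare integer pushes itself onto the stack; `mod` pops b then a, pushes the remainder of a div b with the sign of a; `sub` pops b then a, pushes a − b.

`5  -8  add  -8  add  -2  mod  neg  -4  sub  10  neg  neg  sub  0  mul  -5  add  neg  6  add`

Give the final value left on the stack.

5   → [5]
-8  → [5, -8]
add → [-3]
-8  → [-3, -8]
add → [-11]
-2  → [-11, -2]
mod → [-1]
neg → [1]
-4  → [1, -4]
sub → [5]
10  → [5, 10]
neg → [5, -10]
neg → [5, 10]
sub → [-5]
0   → [-5, 0]
mul → [0]
-5  → [0, -5]
add → [-5]
neg → [5]
6   → [5, 6]
add → [11]

11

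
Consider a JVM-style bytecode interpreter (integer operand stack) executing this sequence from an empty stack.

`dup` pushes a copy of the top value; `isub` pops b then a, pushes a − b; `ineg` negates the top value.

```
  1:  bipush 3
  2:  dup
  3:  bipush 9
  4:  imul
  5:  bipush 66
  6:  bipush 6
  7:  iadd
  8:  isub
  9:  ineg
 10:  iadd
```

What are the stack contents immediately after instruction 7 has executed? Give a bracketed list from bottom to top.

[3, 27, 72]

bipush 3  -> [3]
dup       -> [3, 3]
bipush 9  -> [3, 3, 9]
imul      -> [3, 27]
bipush 66 -> [3, 27, 66]
bipush 6  -> [3, 27, 66, 6]
iadd      -> [3, 27, 72]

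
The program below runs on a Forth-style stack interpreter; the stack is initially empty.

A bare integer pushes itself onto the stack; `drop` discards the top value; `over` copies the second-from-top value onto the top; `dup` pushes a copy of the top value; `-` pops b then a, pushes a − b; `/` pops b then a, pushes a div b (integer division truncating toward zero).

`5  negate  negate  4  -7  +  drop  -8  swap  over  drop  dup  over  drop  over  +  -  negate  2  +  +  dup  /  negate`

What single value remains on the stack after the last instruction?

-1

5       5
negate  -5
negate  5
4       5 4
-7      5 4 -7
+       5 -3
drop    5
-8      5 -8
swap    -8 5
over    -8 5 -8
drop    -8 5
dup     -8 5 5
over    -8 5 5 5
drop    -8 5 5
over    -8 5 5 5
+       -8 5 10
-       -8 -5
negate  -8 5
2       -8 5 2
+       -8 7
+       -1
dup     -1 -1
/       1
negate  -1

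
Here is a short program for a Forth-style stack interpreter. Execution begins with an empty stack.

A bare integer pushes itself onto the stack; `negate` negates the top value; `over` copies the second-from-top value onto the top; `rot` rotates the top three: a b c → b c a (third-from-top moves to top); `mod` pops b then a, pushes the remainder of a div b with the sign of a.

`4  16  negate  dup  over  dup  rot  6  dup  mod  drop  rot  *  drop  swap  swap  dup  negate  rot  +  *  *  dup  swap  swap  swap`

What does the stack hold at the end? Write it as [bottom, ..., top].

4      : [4]
16     : [4, 16]
negate : [4, -16]
dup    : [4, -16, -16]
over   : [4, -16, -16, -16]
dup    : [4, -16, -16, -16, -16]
rot    : [4, -16, -16, -16, -16]
6      : [4, -16, -16, -16, -16, 6]
dup    : [4, -16, -16, -16, -16, 6, 6]
mod    : [4, -16, -16, -16, -16, 0]
drop   : [4, -16, -16, -16, -16]
rot    : [4, -16, -16, -16, -16]
*      : [4, -16, -16, 256]
drop   : [4, -16, -16]
swap   : [4, -16, -16]
swap   : [4, -16, -16]
dup    : [4, -16, -16, -16]
negate : [4, -16, -16, 16]
rot    : [4, -16, 16, -16]
+      : [4, -16, 0]
*      : [4, 0]
*      : [0]
dup    : [0, 0]
swap   : [0, 0]
swap   : [0, 0]
swap   : [0, 0]

[0, 0]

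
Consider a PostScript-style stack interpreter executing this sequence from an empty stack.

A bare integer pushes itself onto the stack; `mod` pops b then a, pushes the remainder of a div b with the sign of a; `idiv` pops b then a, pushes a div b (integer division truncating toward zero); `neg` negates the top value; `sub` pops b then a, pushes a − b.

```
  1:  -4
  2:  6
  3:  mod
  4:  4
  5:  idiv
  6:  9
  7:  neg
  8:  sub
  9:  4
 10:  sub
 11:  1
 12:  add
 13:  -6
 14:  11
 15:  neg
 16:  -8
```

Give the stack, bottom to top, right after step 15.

-4    -4
6     -4 6
mod   -4
4     -4 4
idiv  -1
9     -1 9
neg   -1 -9
sub   8
4     8 4
sub   4
1     4 1
add   5
-6    5 -6
11    5 -6 11
neg   5 -6 -11

[5, -6, -11]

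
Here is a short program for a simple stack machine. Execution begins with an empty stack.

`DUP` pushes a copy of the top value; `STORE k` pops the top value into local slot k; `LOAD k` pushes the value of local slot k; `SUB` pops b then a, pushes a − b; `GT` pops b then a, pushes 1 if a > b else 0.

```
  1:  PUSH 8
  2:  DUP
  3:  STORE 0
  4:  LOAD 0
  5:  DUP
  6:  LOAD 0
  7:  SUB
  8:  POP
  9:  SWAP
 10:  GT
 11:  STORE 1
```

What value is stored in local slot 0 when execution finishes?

8

PUSH 8  : [8]
DUP     : [8, 8]
STORE 0 : [8]
LOAD 0  : [8, 8]
DUP     : [8, 8, 8]
LOAD 0  : [8, 8, 8, 8]
SUB     : [8, 8, 0]
POP     : [8, 8]
SWAP    : [8, 8]
GT      : [0]
STORE 1 : []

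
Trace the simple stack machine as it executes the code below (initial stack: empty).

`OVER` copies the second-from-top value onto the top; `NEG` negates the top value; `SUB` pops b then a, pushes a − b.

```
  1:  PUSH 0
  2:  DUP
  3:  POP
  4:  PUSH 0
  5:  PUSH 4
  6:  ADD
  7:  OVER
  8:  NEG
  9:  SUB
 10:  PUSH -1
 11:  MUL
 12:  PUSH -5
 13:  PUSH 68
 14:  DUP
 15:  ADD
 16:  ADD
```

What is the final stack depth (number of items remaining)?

3

PUSH 0  : 0
DUP     : 0 0
POP     : 0
PUSH 0  : 0 0
PUSH 4  : 0 0 4
ADD     : 0 4
OVER    : 0 4 0
NEG     : 0 4 0
SUB     : 0 4
PUSH -1 : 0 4 -1
MUL     : 0 -4
PUSH -5 : 0 -4 -5
PUSH 68 : 0 -4 -5 68
DUP     : 0 -4 -5 68 68
ADD     : 0 -4 -5 136
ADD     : 0 -4 131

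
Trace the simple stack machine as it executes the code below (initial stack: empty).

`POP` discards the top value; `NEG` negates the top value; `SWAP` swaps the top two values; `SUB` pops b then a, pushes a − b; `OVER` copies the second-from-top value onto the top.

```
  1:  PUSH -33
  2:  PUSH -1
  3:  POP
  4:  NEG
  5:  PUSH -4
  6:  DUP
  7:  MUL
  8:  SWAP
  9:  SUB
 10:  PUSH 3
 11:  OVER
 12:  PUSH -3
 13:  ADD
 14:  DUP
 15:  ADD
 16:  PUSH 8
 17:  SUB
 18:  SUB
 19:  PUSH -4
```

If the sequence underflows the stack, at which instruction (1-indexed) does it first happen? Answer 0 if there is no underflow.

PUSH -33  -33
PUSH -1   -33 -1
POP       -33
NEG       33
PUSH -4   33 -4
DUP       33 -4 -4
MUL       33 16
SWAP      16 33
SUB       -17
PUSH 3    -17 3
OVER      -17 3 -17
PUSH -3   -17 3 -17 -3
ADD       -17 3 -20
DUP       -17 3 -20 -20
ADD       -17 3 -40
PUSH 8    -17 3 -40 8
SUB       -17 3 -48
SUB       -17 51
PUSH -4   -17 51 -4

0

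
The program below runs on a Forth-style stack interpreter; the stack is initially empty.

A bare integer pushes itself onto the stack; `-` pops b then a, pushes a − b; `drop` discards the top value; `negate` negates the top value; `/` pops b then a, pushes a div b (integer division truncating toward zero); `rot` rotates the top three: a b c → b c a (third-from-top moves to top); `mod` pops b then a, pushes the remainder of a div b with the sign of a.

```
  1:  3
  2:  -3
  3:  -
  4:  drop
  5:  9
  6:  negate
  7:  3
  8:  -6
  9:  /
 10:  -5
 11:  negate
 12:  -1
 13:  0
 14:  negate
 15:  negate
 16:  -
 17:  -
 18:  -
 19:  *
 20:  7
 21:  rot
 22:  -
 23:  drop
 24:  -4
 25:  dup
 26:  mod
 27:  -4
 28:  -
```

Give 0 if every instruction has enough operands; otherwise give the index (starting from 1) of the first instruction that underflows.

21

3      -> 3
-3     -> 3 -3
-      -> 6
drop   -> (empty)
9      -> 9
negate -> -9
3      -> -9 3
-6     -> -9 3 -6
/      -> -9 0
-5     -> -9 0 -5
negate -> -9 0 5
-1     -> -9 0 5 -1
0      -> -9 0 5 -1 0
negate -> -9 0 5 -1 0
negate -> -9 0 5 -1 0
-      -> -9 0 5 -1
-      -> -9 0 6
-      -> -9 -6
*      -> 54
7      -> 54 7
rot  — needs 3 operands, stack has 2 → underflow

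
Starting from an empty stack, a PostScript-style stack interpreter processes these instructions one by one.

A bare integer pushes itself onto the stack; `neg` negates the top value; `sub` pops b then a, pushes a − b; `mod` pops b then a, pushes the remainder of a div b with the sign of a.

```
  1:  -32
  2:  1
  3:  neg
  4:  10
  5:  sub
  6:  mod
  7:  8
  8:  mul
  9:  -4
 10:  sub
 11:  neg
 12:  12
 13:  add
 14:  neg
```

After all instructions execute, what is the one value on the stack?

-32  -32
1    -32 1
neg  -32 -1
10   -32 -1 10
sub  -32 -11
mod  -10
8    -10 8
mul  -80
-4   -80 -4
sub  -76
neg  76
12   76 12
add  88
neg  -88

-88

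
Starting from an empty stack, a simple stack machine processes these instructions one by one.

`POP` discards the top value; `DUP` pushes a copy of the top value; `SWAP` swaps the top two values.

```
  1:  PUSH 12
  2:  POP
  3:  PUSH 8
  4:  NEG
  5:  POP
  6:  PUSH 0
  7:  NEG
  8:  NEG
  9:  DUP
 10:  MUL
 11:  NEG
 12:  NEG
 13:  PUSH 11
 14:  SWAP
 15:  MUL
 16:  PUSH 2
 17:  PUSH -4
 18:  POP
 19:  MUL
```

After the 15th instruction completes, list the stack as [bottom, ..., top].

PUSH 12 → [12]
POP     → []
PUSH 8  → [8]
NEG     → [-8]
POP     → []
PUSH 0  → [0]
NEG     → [0]
NEG     → [0]
DUP     → [0, 0]
MUL     → [0]
NEG     → [0]
NEG     → [0]
PUSH 11 → [0, 11]
SWAP    → [11, 0]
MUL     → [0]

[0]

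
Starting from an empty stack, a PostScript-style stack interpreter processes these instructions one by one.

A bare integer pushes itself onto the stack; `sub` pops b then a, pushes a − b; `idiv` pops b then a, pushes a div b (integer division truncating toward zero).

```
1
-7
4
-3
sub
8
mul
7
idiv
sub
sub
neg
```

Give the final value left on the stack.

1     1
-7    1 -7
4     1 -7 4
-3    1 -7 4 -3
sub   1 -7 7
8     1 -7 7 8
mul   1 -7 56
7     1 -7 56 7
idiv  1 -7 8
sub   1 -15
sub   16
neg   -16

-16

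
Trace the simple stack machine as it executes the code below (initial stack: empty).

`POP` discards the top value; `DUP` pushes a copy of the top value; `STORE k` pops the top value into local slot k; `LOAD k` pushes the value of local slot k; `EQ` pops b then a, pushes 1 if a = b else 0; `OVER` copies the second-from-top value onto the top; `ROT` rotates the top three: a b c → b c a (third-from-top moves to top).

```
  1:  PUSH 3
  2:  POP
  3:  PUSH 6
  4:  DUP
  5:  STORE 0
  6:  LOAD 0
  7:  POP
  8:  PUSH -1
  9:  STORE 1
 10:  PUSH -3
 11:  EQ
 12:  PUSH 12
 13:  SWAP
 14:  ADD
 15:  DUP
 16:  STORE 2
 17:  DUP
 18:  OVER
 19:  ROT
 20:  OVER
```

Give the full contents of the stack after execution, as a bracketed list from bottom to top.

[12, 12, 12, 12]

PUSH 3  → 3
POP     → (empty)
PUSH 6  → 6
DUP     → 6 6
STORE 0 → 6
LOAD 0  → 6 6
POP     → 6
PUSH -1 → 6 -1
STORE 1 → 6
PUSH -3 → 6 -3
EQ      → 0
PUSH 12 → 0 12
SWAP    → 12 0
ADD     → 12
DUP     → 12 12
STORE 2 → 12
DUP     → 12 12
OVER    → 12 12 12
ROT     → 12 12 12
OVER    → 12 12 12 12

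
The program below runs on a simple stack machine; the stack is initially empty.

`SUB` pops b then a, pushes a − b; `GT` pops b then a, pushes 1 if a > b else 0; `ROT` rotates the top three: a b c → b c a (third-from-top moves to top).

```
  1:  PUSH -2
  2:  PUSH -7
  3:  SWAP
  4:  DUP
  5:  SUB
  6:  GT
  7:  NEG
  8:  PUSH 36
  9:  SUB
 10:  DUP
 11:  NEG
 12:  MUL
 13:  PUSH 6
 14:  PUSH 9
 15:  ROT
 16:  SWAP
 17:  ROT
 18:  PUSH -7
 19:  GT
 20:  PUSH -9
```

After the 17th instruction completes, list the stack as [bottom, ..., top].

PUSH -2 -> -2
PUSH -7 -> -2 -7
SWAP    -> -7 -2
DUP     -> -7 -2 -2
SUB     -> -7 0
GT      -> 0
NEG     -> 0
PUSH 36 -> 0 36
SUB     -> -36
DUP     -> -36 -36
NEG     -> -36 36
MUL     -> -1296
PUSH 6  -> -1296 6
PUSH 9  -> -1296 6 9
ROT     -> 6 9 -1296
SWAP    -> 6 -1296 9
ROT     -> -1296 9 6

[-1296, 9, 6]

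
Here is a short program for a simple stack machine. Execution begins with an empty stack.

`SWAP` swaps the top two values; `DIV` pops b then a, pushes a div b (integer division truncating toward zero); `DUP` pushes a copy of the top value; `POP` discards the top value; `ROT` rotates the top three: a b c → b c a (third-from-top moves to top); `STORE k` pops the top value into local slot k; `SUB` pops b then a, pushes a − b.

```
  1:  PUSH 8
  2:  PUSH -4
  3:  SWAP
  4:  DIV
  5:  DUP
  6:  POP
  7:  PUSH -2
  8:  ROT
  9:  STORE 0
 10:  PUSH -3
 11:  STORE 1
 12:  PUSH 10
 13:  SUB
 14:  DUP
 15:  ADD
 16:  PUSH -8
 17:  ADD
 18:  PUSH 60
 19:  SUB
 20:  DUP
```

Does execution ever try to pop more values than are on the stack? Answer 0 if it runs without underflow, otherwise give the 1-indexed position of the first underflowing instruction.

8

PUSH 8  → 8
PUSH -4 → 8 -4
SWAP    → -4 8
DIV     → 0
DUP     → 0 0
POP     → 0
PUSH -2 → 0 -2
ROT  — needs 3 operands, stack has 2 → underflow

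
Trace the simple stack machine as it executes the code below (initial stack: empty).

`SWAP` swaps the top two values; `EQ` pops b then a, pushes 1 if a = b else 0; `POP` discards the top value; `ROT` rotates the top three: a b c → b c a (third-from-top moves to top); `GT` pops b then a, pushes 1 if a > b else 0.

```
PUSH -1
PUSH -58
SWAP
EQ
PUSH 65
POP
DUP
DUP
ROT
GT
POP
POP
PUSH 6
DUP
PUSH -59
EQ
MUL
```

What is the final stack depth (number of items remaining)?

1

PUSH -1   -1
PUSH -58  -1 -58
SWAP      -58 -1
EQ        0
PUSH 65   0 65
POP       0
DUP       0 0
DUP       0 0 0
ROT       0 0 0
GT        0 0
POP       0
POP       (empty)
PUSH 6    6
DUP       6 6
PUSH -59  6 6 -59
EQ        6 0
MUL       0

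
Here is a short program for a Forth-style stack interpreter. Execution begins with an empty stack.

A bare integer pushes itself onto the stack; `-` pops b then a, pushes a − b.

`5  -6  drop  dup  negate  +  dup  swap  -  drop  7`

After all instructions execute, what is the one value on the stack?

7

5       5
-6      5 -6
drop    5
dup     5 5
negate  5 -5
+       0
dup     0 0
swap    0 0
-       0
drop    (empty)
7       7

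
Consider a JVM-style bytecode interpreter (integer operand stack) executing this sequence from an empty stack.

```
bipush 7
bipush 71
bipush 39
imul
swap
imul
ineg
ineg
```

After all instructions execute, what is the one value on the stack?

bipush 7  : 7
bipush 71 : 7 71
bipush 39 : 7 71 39
imul      : 7 2769
swap      : 2769 7
imul      : 19383
ineg      : -19383
ineg      : 19383

19383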